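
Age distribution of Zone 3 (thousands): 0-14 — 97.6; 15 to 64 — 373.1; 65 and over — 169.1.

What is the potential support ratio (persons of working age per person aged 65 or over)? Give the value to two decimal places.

Potential support ratio: 2.21

Potential support ratio = 373.1 / 169.1 = 2.21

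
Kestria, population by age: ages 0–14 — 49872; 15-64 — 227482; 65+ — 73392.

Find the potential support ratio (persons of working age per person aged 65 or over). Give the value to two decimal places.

Potential support ratio: 3.10

Potential support ratio = 227482 / 73392 = 3.10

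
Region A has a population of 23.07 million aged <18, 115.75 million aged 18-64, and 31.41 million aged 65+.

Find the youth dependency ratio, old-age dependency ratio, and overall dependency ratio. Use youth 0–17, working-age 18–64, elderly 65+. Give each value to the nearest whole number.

Youth dependency ratio: 20
Old-age dependency ratio: 27
Total dependency ratio: 47

Youth dependency ratio = 23.07 / 115.75 × 100 = 20
Old-age dependency ratio = 31.41 / 115.75 × 100 = 27
Total dependency ratio = (23.07 + 31.41) / 115.75 × 100 = 54.48 / 115.75 × 100 = 47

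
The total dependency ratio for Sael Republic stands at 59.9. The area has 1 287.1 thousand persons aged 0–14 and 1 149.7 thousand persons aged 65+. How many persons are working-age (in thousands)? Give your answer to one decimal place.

Working-age: 4 068.1

Total dependency ratio = (youth + elderly) / working-age × 100
59.9 = (1 287.1 + 1 149.7) / W × 100
⇒ 4 068.1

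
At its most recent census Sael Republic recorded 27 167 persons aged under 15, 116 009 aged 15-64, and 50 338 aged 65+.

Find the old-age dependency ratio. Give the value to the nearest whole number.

Old-age dependency ratio = 50 338 / 116 009 × 100 = 43

Old-age dependency ratio: 43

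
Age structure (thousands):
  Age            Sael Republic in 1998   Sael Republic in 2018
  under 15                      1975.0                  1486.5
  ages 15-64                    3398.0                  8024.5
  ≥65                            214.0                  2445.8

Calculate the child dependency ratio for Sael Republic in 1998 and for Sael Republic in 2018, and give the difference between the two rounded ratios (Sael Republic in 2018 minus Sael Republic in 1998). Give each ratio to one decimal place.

Sael Republic in 1998: 58.1
Sael Republic in 2018: 18.5
Difference: -39.6

Sael Republic in 1998: 1975.0 / 3398.0 × 100 = 58.1
Sael Republic in 2018: 1486.5 / 8024.5 × 100 = 18.5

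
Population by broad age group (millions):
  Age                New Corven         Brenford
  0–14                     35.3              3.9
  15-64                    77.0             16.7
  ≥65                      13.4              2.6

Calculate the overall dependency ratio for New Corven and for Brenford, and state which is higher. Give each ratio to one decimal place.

New Corven: 63.2
Brenford: 38.9
Higher: New Corven

New Corven: (35.3 + 13.4) / 77.0 × 100 = 48.7 / 77.0 × 100 = 63.2
Brenford: (3.9 + 2.6) / 16.7 × 100 = 6.5 / 16.7 × 100 = 38.9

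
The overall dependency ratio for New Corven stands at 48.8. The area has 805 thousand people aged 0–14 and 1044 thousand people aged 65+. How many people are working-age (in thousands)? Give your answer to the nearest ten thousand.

Working-age: 3790

Total dependency ratio = (youth + elderly) / working-age × 100
48.8 = (805 + 1044) / W × 100
⇒ 3790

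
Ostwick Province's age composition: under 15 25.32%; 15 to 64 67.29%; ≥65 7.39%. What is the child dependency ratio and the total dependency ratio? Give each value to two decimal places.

Youth dependency ratio = 25.32 / 67.29 × 100 = 37.63
Total dependency ratio = (25.32 + 7.39) / 67.29 × 100 = 32.71 / 67.29 × 100 = 48.61

Youth dependency ratio: 37.63
Total dependency ratio: 48.61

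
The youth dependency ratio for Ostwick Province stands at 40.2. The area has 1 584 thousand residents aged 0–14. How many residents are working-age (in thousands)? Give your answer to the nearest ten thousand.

Youth dependency ratio = youth / working-age × 100
40.2 = 1 584 / W × 100
⇒ 3 940

Working-age: 3 940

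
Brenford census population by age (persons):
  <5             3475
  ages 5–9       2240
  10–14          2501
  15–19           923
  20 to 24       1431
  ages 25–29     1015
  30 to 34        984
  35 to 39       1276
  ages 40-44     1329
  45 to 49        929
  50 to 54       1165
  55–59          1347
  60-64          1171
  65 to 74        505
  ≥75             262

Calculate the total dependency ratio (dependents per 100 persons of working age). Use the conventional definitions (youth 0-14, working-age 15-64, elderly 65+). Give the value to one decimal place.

0–14: 3475 + 2240 + 2501 = 8216
15–64: 923 + 1431 + 1015 + 984 + 1276 + 1329 + 929 + 1165 + 1347 + 1171 = 11570
65+: 505 + 262 = 767
Total dependency ratio = (8216 + 767) / 11570 × 100 = 8983 / 11570 × 100 = 77.6

Total dependency ratio: 77.6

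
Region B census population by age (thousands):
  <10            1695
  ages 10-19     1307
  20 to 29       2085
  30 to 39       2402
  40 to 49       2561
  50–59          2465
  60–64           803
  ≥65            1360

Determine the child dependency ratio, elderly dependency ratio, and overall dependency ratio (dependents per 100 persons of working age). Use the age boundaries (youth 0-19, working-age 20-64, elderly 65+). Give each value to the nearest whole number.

0–19: 1695 + 1307 = 3002
20–64: 2085 + 2402 + 2561 + 2465 + 803 = 10316
65+: 1360
Youth dependency ratio = 3002 / 10316 × 100 = 29
Old-age dependency ratio = 1360 / 10316 × 100 = 13
Total dependency ratio = (3002 + 1360) / 10316 × 100 = 4362 / 10316 × 100 = 42

Youth dependency ratio: 29
Old-age dependency ratio: 13
Total dependency ratio: 42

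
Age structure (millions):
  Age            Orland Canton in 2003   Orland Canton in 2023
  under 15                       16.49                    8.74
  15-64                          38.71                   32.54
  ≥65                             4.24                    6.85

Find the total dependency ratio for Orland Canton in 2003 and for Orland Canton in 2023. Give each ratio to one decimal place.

Orland Canton in 2003: 53.6
Orland Canton in 2023: 47.9

Orland Canton in 2003: (16.49 + 4.24) / 38.71 × 100 = 20.73 / 38.71 × 100 = 53.6
Orland Canton in 2023: (8.74 + 6.85) / 32.54 × 100 = 15.59 / 32.54 × 100 = 47.9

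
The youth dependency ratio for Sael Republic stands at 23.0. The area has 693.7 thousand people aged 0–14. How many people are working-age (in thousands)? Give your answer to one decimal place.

Youth dependency ratio = youth / working-age × 100
23.0 = 693.7 / W × 100
⇒ 3 016.1

Working-age: 3 016.1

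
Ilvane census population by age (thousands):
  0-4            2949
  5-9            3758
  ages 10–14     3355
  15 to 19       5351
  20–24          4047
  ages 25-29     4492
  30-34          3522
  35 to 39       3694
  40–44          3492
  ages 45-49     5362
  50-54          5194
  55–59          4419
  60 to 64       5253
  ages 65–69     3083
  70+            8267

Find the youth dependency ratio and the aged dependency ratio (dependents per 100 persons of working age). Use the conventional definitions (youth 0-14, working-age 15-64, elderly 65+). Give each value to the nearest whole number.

Youth dependency ratio: 22
Old-age dependency ratio: 25

0–14: 2949 + 3758 + 3355 = 10062
15–64: 5351 + 4047 + 4492 + 3522 + 3694 + 3492 + 5362 + 5194 + 4419 + 5253 = 44826
65+: 3083 + 8267 = 11350
Youth dependency ratio = 10062 / 44826 × 100 = 22
Old-age dependency ratio = 11350 / 44826 × 100 = 25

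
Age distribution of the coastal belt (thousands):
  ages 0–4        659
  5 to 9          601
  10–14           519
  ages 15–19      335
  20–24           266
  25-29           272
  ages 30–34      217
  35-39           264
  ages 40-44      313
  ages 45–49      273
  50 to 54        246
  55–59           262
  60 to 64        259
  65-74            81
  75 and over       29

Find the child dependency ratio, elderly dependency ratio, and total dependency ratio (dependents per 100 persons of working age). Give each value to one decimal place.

0–14: 659 + 601 + 519 = 1,779
15–64: 335 + 266 + 272 + 217 + 264 + 313 + 273 + 246 + 262 + 259 = 2,707
65+: 81 + 29 = 110
Youth dependency ratio = 1,779 / 2,707 × 100 = 65.7
Old-age dependency ratio = 110 / 2,707 × 100 = 4.1
Total dependency ratio = (1,779 + 110) / 2,707 × 100 = 1,889 / 2,707 × 100 = 69.8

Youth dependency ratio: 65.7
Old-age dependency ratio: 4.1
Total dependency ratio: 69.8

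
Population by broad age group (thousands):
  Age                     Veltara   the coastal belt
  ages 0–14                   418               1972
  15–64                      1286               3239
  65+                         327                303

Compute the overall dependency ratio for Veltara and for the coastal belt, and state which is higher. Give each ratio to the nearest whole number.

Veltara: 58
the coastal belt: 70
Higher: the coastal belt

Veltara: (418 + 327) / 1286 × 100 = 745 / 1286 × 100 = 58
the coastal belt: (1972 + 303) / 3239 × 100 = 2275 / 3239 × 100 = 70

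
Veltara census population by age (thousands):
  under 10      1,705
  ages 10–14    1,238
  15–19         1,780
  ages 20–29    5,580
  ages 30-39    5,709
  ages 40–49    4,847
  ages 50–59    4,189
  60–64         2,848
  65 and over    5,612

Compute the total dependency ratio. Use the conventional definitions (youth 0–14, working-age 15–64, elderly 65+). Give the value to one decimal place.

0–14: 1,705 + 1,238 = 2,943
15–64: 1,780 + 5,580 + 5,709 + 4,847 + 4,189 + 2,848 = 24,953
65+: 5,612
Total dependency ratio = (2,943 + 5,612) / 24,953 × 100 = 8,555 / 24,953 × 100 = 34.3

Total dependency ratio: 34.3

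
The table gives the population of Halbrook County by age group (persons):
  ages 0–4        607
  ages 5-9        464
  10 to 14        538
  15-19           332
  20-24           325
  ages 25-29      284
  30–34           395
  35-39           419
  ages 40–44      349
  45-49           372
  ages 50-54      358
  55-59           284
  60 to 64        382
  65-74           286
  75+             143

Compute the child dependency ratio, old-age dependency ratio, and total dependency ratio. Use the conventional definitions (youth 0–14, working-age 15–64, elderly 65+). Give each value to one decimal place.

0–14: 607 + 464 + 538 = 1609
15–64: 332 + 325 + 284 + 395 + 419 + 349 + 372 + 358 + 284 + 382 = 3500
65+: 286 + 143 = 429
Youth dependency ratio = 1609 / 3500 × 100 = 46.0
Old-age dependency ratio = 429 / 3500 × 100 = 12.3
Total dependency ratio = (1609 + 429) / 3500 × 100 = 2038 / 3500 × 100 = 58.2

Youth dependency ratio: 46.0
Old-age dependency ratio: 12.3
Total dependency ratio: 58.2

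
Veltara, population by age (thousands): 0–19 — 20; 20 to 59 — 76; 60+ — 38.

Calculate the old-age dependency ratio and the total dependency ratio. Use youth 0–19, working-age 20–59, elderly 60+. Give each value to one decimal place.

Old-age dependency ratio: 50.0
Total dependency ratio: 76.3

Old-age dependency ratio = 38 / 76 × 100 = 50.0
Total dependency ratio = (20 + 38) / 76 × 100 = 58 / 76 × 100 = 76.3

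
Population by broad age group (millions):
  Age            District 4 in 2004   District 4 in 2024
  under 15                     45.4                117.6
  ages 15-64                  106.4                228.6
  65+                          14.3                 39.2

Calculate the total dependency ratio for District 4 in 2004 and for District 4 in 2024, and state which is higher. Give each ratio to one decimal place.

District 4 in 2004: 56.1
District 4 in 2024: 68.6
Higher: District 4 in 2024

District 4 in 2004: (45.4 + 14.3) / 106.4 × 100 = 59.7 / 106.4 × 100 = 56.1
District 4 in 2024: (117.6 + 39.2) / 228.6 × 100 = 156.8 / 228.6 × 100 = 68.6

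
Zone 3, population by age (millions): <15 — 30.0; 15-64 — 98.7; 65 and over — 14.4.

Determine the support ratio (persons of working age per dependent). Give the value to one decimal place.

Support ratio = 98.7 / (30.0 + 14.4) = 98.7 / 44.4 = 2.2

Support ratio: 2.2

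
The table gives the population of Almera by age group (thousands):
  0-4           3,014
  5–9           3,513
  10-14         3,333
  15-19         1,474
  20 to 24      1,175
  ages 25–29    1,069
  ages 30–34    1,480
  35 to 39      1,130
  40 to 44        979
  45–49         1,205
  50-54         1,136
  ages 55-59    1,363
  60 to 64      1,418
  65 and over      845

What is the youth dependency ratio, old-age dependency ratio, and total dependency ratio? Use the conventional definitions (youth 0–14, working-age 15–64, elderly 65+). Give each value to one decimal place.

0–14: 3,014 + 3,513 + 3,333 = 9,860
15–64: 1,474 + 1,175 + 1,069 + 1,480 + 1,130 + 979 + 1,205 + 1,136 + 1,363 + 1,418 = 12,429
65+: 845
Youth dependency ratio = 9,860 / 12,429 × 100 = 79.3
Old-age dependency ratio = 845 / 12,429 × 100 = 6.8
Total dependency ratio = (9,860 + 845) / 12,429 × 100 = 10,705 / 12,429 × 100 = 86.1

Youth dependency ratio: 79.3
Old-age dependency ratio: 6.8
Total dependency ratio: 86.1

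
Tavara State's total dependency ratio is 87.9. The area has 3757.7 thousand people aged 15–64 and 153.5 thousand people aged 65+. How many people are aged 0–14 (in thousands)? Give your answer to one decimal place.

Total dependency ratio = (youth + elderly) / working-age × 100
87.9 = (Y + 153.5) / 3757.7 × 100
⇒ 3149.5

Aged 0–14: 3149.5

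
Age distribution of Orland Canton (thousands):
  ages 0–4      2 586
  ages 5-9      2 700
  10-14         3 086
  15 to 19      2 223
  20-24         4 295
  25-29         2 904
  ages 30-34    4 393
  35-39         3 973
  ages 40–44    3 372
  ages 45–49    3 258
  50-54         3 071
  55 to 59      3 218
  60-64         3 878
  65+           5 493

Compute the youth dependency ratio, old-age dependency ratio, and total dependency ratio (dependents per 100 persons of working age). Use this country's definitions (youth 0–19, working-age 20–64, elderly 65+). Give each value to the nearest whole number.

0–19: 2 586 + 2 700 + 3 086 + 2 223 = 10 595
20–64: 4 295 + 2 904 + 4 393 + 3 973 + 3 372 + 3 258 + 3 071 + 3 218 + 3 878 = 32 362
65+: 5 493
Youth dependency ratio = 10 595 / 32 362 × 100 = 33
Old-age dependency ratio = 5 493 / 32 362 × 100 = 17
Total dependency ratio = (10 595 + 5 493) / 32 362 × 100 = 16 088 / 32 362 × 100 = 50

Youth dependency ratio: 33
Old-age dependency ratio: 17
Total dependency ratio: 50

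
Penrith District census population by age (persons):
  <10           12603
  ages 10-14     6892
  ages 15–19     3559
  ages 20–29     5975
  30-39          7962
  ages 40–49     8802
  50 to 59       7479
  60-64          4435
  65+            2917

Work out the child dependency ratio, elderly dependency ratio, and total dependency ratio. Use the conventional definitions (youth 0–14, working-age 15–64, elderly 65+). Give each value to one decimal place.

Youth dependency ratio: 51.0
Old-age dependency ratio: 7.6
Total dependency ratio: 58.7

0–14: 12603 + 6892 = 19495
15–64: 3559 + 5975 + 7962 + 8802 + 7479 + 4435 = 38212
65+: 2917
Youth dependency ratio = 19495 / 38212 × 100 = 51.0
Old-age dependency ratio = 2917 / 38212 × 100 = 7.6
Total dependency ratio = (19495 + 2917) / 38212 × 100 = 22412 / 38212 × 100 = 58.7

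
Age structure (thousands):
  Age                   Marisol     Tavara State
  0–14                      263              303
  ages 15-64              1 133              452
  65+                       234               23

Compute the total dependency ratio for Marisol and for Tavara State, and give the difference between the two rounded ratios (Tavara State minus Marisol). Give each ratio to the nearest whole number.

Marisol: 44
Tavara State: 72
Difference: +28

Marisol: (263 + 234) / 1 133 × 100 = 497 / 1 133 × 100 = 44
Tavara State: (303 + 23) / 452 × 100 = 326 / 452 × 100 = 72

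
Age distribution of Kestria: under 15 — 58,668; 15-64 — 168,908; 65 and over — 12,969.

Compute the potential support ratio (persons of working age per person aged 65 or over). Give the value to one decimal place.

Potential support ratio: 13.0

Potential support ratio = 168,908 / 12,969 = 13.0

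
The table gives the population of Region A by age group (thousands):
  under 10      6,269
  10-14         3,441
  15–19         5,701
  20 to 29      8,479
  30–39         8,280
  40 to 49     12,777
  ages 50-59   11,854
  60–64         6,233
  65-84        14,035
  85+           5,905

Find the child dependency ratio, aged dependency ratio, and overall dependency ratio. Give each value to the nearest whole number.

0–14: 6,269 + 3,441 = 9,710
15–64: 5,701 + 8,479 + 8,280 + 12,777 + 11,854 + 6,233 = 53,324
65+: 14,035 + 5,905 = 19,940
Youth dependency ratio = 9,710 / 53,324 × 100 = 18
Old-age dependency ratio = 19,940 / 53,324 × 100 = 37
Total dependency ratio = (9,710 + 19,940) / 53,324 × 100 = 29,650 / 53,324 × 100 = 56

Youth dependency ratio: 18
Old-age dependency ratio: 37
Total dependency ratio: 56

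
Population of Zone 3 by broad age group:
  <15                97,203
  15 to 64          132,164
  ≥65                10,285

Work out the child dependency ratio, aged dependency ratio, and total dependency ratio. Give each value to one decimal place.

Youth dependency ratio: 73.5
Old-age dependency ratio: 7.8
Total dependency ratio: 81.3

Youth dependency ratio = 97,203 / 132,164 × 100 = 73.5
Old-age dependency ratio = 10,285 / 132,164 × 100 = 7.8
Total dependency ratio = (97,203 + 10,285) / 132,164 × 100 = 107,488 / 132,164 × 100 = 81.3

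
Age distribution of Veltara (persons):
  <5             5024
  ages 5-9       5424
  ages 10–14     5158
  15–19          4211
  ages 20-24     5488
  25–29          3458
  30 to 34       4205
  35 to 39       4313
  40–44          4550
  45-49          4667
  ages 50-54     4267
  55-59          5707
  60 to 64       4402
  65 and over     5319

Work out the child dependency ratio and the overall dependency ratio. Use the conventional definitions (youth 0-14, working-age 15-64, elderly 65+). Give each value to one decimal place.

0–14: 5024 + 5424 + 5158 = 15606
15–64: 4211 + 5488 + 3458 + 4205 + 4313 + 4550 + 4667 + 4267 + 5707 + 4402 = 45268
65+: 5319
Youth dependency ratio = 15606 / 45268 × 100 = 34.5
Total dependency ratio = (15606 + 5319) / 45268 × 100 = 20925 / 45268 × 100 = 46.2

Youth dependency ratio: 34.5
Total dependency ratio: 46.2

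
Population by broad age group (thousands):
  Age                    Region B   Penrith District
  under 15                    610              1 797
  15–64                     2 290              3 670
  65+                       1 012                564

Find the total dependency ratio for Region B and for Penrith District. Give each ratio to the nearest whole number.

Region B: (610 + 1 012) / 2 290 × 100 = 1 622 / 2 290 × 100 = 71
Penrith District: (1 797 + 564) / 3 670 × 100 = 2 361 / 3 670 × 100 = 64

Region B: 71
Penrith District: 64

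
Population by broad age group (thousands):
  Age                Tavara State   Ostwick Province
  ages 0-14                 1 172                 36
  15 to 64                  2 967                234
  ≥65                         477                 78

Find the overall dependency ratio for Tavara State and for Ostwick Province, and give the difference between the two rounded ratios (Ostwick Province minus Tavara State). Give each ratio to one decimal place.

Tavara State: (1 172 + 477) / 2 967 × 100 = 1 649 / 2 967 × 100 = 55.6
Ostwick Province: (36 + 78) / 234 × 100 = 114 / 234 × 100 = 48.7

Tavara State: 55.6
Ostwick Province: 48.7
Difference: -6.9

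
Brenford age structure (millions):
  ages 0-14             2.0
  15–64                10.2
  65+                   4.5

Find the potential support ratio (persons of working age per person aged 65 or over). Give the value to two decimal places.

Potential support ratio = 10.2 / 4.5 = 2.27

Potential support ratio: 2.27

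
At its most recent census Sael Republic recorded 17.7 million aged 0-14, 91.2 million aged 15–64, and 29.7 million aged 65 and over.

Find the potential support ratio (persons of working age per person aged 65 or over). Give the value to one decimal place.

Potential support ratio: 3.1

Potential support ratio = 91.2 / 29.7 = 3.1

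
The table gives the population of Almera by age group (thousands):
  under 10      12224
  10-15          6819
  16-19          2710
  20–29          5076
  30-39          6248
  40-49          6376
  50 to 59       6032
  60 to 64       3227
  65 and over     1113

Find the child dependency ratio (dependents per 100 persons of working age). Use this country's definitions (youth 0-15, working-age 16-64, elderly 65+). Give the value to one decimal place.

Youth dependency ratio: 64.2

0–15: 12224 + 6819 = 19043
16–64: 2710 + 5076 + 6248 + 6376 + 6032 + 3227 = 29669
65+: 1113
Youth dependency ratio = 19043 / 29669 × 100 = 64.2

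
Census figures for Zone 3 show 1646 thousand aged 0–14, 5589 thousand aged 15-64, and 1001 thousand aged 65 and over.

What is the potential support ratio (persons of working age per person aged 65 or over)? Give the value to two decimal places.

Potential support ratio: 5.58

Potential support ratio = 5589 / 1001 = 5.58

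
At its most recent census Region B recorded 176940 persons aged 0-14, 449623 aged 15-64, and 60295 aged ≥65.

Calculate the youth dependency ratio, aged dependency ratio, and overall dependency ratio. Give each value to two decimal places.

Youth dependency ratio: 39.35
Old-age dependency ratio: 13.41
Total dependency ratio: 52.76

Youth dependency ratio = 176940 / 449623 × 100 = 39.35
Old-age dependency ratio = 60295 / 449623 × 100 = 13.41
Total dependency ratio = (176940 + 60295) / 449623 × 100 = 237235 / 449623 × 100 = 52.76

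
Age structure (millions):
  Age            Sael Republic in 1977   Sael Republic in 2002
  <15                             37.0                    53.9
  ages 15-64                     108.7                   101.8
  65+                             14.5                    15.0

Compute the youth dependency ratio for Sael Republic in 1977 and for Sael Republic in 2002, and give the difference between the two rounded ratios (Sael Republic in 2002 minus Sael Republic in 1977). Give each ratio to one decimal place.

Sael Republic in 1977: 37.0 / 108.7 × 100 = 34.0
Sael Republic in 2002: 53.9 / 101.8 × 100 = 52.9

Sael Republic in 1977: 34.0
Sael Republic in 2002: 52.9
Difference: +18.9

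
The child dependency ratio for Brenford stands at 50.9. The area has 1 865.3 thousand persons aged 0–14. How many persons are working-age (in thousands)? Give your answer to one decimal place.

Working-age: 3 664.6

Youth dependency ratio = youth / working-age × 100
50.9 = 1 865.3 / W × 100
⇒ 3 664.6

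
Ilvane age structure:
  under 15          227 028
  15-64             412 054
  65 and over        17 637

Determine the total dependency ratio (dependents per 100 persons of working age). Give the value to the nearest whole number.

Total dependency ratio: 59

Total dependency ratio = (227 028 + 17 637) / 412 054 × 100 = 244 665 / 412 054 × 100 = 59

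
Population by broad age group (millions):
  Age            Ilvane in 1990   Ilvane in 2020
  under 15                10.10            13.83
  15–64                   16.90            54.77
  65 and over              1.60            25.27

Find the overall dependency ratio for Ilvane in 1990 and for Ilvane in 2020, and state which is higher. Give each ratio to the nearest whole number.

Ilvane in 1990: (10.10 + 1.60) / 16.90 × 100 = 11.70 / 16.90 × 100 = 69
Ilvane in 2020: (13.83 + 25.27) / 54.77 × 100 = 39.10 / 54.77 × 100 = 71

Ilvane in 1990: 69
Ilvane in 2020: 71
Higher: Ilvane in 2020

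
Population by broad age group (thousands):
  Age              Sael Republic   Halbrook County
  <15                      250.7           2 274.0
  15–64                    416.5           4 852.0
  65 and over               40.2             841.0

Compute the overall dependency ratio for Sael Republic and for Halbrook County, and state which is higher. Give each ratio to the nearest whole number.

Sael Republic: (250.7 + 40.2) / 416.5 × 100 = 290.9 / 416.5 × 100 = 70
Halbrook County: (2 274.0 + 841.0) / 4 852.0 × 100 = 3 115.0 / 4 852.0 × 100 = 64

Sael Republic: 70
Halbrook County: 64
Higher: Sael Republic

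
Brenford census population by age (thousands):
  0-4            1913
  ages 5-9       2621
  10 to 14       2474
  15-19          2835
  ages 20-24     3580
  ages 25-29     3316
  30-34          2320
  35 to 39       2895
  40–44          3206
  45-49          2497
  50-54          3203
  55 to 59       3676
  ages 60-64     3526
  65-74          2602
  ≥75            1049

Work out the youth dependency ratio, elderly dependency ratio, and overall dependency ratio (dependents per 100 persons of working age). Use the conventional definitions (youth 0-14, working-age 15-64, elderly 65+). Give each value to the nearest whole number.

Youth dependency ratio: 23
Old-age dependency ratio: 12
Total dependency ratio: 34

0–14: 1913 + 2621 + 2474 = 7008
15–64: 2835 + 3580 + 3316 + 2320 + 2895 + 3206 + 2497 + 3203 + 3676 + 3526 = 31054
65+: 2602 + 1049 = 3651
Youth dependency ratio = 7008 / 31054 × 100 = 23
Old-age dependency ratio = 3651 / 31054 × 100 = 12
Total dependency ratio = (7008 + 3651) / 31054 × 100 = 10659 / 31054 × 100 = 34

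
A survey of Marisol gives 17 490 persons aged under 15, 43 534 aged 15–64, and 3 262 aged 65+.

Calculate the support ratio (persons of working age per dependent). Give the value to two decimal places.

Support ratio = 43 534 / (17 490 + 3 262) = 43 534 / 20 752 = 2.10

Support ratio: 2.10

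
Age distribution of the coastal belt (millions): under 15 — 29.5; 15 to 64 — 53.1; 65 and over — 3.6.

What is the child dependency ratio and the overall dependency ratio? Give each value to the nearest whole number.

Youth dependency ratio: 56
Total dependency ratio: 62

Youth dependency ratio = 29.5 / 53.1 × 100 = 56
Total dependency ratio = (29.5 + 3.6) / 53.1 × 100 = 33.1 / 53.1 × 100 = 62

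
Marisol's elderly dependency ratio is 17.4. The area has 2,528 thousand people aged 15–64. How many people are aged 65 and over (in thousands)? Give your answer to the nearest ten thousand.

Aged 65 and over: 440

Old-age dependency ratio = elderly / working-age × 100
17.4 = E / 2,528 × 100
⇒ 440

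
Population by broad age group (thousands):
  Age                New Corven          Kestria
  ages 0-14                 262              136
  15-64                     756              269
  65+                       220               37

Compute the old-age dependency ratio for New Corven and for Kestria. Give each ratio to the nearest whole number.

New Corven: 220 / 756 × 100 = 29
Kestria: 37 / 269 × 100 = 14

New Corven: 29
Kestria: 14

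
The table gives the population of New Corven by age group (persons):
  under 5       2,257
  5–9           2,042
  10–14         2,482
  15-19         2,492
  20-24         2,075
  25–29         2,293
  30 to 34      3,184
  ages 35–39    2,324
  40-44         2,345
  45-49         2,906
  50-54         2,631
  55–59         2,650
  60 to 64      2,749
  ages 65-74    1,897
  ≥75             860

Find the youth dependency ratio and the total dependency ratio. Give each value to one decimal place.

0–14: 2,257 + 2,042 + 2,482 = 6,781
15–64: 2,492 + 2,075 + 2,293 + 3,184 + 2,324 + 2,345 + 2,906 + 2,631 + 2,650 + 2,749 = 25,649
65+: 1,897 + 860 = 2,757
Youth dependency ratio = 6,781 / 25,649 × 100 = 26.4
Total dependency ratio = (6,781 + 2,757) / 25,649 × 100 = 9,538 / 25,649 × 100 = 37.2

Youth dependency ratio: 26.4
Total dependency ratio: 37.2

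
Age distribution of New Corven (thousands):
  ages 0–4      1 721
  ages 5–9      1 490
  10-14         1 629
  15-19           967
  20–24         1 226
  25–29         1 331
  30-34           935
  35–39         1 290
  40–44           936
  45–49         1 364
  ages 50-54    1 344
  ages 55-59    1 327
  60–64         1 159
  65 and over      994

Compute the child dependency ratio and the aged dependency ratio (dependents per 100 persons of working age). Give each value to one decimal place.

Youth dependency ratio: 40.7
Old-age dependency ratio: 8.4

0–14: 1 721 + 1 490 + 1 629 = 4 840
15–64: 967 + 1 226 + 1 331 + 935 + 1 290 + 936 + 1 364 + 1 344 + 1 327 + 1 159 = 11 879
65+: 994
Youth dependency ratio = 4 840 / 11 879 × 100 = 40.7
Old-age dependency ratio = 994 / 11 879 × 100 = 8.4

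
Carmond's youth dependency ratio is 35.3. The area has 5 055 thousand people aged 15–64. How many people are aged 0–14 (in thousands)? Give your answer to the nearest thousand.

Aged 0–14: 1 784

Youth dependency ratio = youth / working-age × 100
35.3 = Y / 5 055 × 100
⇒ 1 784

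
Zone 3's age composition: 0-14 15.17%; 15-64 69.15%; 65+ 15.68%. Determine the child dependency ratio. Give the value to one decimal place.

Youth dependency ratio: 21.9

Youth dependency ratio = 15.17 / 69.15 × 100 = 21.9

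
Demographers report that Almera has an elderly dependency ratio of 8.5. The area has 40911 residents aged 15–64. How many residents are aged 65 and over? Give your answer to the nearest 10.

Old-age dependency ratio = elderly / working-age × 100
8.5 = E / 40911 × 100
⇒ 3480

Aged 65 and over: 3480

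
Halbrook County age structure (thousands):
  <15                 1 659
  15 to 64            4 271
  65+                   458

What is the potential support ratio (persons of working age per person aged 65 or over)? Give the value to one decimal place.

Potential support ratio: 9.3

Potential support ratio = 4 271 / 458 = 9.3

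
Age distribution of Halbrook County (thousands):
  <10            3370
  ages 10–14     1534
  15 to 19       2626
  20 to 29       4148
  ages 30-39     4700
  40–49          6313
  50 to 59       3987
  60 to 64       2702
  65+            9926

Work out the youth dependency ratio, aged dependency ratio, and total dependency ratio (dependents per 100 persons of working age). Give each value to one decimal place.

0–14: 3370 + 1534 = 4904
15–64: 2626 + 4148 + 4700 + 6313 + 3987 + 2702 = 24476
65+: 9926
Youth dependency ratio = 4904 / 24476 × 100 = 20.0
Old-age dependency ratio = 9926 / 24476 × 100 = 40.6
Total dependency ratio = (4904 + 9926) / 24476 × 100 = 14830 / 24476 × 100 = 60.6

Youth dependency ratio: 20.0
Old-age dependency ratio: 40.6
Total dependency ratio: 60.6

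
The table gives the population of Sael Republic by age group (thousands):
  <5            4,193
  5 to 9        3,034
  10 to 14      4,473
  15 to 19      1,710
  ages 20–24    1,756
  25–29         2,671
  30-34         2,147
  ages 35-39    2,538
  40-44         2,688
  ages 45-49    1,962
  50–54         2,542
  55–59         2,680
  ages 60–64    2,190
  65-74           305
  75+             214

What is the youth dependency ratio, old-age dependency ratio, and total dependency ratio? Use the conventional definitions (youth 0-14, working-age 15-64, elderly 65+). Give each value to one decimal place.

0–14: 4,193 + 3,034 + 4,473 = 11,700
15–64: 1,710 + 1,756 + 2,671 + 2,147 + 2,538 + 2,688 + 1,962 + 2,542 + 2,680 + 2,190 = 22,884
65+: 305 + 214 = 519
Youth dependency ratio = 11,700 / 22,884 × 100 = 51.1
Old-age dependency ratio = 519 / 22,884 × 100 = 2.3
Total dependency ratio = (11,700 + 519) / 22,884 × 100 = 12,219 / 22,884 × 100 = 53.4

Youth dependency ratio: 51.1
Old-age dependency ratio: 2.3
Total dependency ratio: 53.4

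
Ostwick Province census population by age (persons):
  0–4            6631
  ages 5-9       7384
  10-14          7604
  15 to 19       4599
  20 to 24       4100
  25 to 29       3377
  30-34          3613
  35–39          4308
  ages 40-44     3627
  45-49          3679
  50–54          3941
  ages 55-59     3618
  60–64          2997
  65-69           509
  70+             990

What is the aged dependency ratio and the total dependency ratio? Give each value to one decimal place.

0–14: 6631 + 7384 + 7604 = 21619
15–64: 4599 + 4100 + 3377 + 3613 + 4308 + 3627 + 3679 + 3941 + 3618 + 2997 = 37859
65+: 509 + 990 = 1499
Old-age dependency ratio = 1499 / 37859 × 100 = 4.0
Total dependency ratio = (21619 + 1499) / 37859 × 100 = 23118 / 37859 × 100 = 61.1

Old-age dependency ratio: 4.0
Total dependency ratio: 61.1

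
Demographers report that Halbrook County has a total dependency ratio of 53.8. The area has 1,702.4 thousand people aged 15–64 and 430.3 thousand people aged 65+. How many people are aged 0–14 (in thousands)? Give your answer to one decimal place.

Total dependency ratio = (youth + elderly) / working-age × 100
53.8 = (Y + 430.3) / 1,702.4 × 100
⇒ 485.6

Aged 0–14: 485.6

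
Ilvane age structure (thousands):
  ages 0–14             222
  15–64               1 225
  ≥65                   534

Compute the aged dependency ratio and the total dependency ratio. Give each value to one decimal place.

Old-age dependency ratio: 43.6
Total dependency ratio: 61.7

Old-age dependency ratio = 534 / 1 225 × 100 = 43.6
Total dependency ratio = (222 + 534) / 1 225 × 100 = 756 / 1 225 × 100 = 61.7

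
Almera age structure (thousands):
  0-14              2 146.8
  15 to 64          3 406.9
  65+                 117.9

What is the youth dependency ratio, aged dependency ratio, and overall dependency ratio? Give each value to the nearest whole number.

Youth dependency ratio: 63
Old-age dependency ratio: 3
Total dependency ratio: 66

Youth dependency ratio = 2 146.8 / 3 406.9 × 100 = 63
Old-age dependency ratio = 117.9 / 3 406.9 × 100 = 3
Total dependency ratio = (2 146.8 + 117.9) / 3 406.9 × 100 = 2 264.7 / 3 406.9 × 100 = 66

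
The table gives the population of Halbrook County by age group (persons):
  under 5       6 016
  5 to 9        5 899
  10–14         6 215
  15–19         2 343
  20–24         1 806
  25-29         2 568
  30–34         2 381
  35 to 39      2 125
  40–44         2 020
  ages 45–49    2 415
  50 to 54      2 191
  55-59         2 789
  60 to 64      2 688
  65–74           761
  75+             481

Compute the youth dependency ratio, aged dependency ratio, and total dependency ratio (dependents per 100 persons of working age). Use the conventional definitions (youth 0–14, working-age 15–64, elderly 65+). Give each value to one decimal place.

Youth dependency ratio: 77.7
Old-age dependency ratio: 5.3
Total dependency ratio: 83.0

0–14: 6 016 + 5 899 + 6 215 = 18 130
15–64: 2 343 + 1 806 + 2 568 + 2 381 + 2 125 + 2 020 + 2 415 + 2 191 + 2 789 + 2 688 = 23 326
65+: 761 + 481 = 1 242
Youth dependency ratio = 18 130 / 23 326 × 100 = 77.7
Old-age dependency ratio = 1 242 / 23 326 × 100 = 5.3
Total dependency ratio = (18 130 + 1 242) / 23 326 × 100 = 19 372 / 23 326 × 100 = 83.0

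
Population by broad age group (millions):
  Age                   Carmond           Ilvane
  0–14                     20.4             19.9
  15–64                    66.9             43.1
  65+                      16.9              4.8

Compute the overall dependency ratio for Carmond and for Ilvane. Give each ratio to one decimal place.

Carmond: 55.8
Ilvane: 57.3

Carmond: (20.4 + 16.9) / 66.9 × 100 = 37.3 / 66.9 × 100 = 55.8
Ilvane: (19.9 + 4.8) / 43.1 × 100 = 24.7 / 43.1 × 100 = 57.3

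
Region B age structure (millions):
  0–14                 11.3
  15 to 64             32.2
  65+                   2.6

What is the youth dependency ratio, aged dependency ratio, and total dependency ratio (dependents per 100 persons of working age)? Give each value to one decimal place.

Youth dependency ratio = 11.3 / 32.2 × 100 = 35.1
Old-age dependency ratio = 2.6 / 32.2 × 100 = 8.1
Total dependency ratio = (11.3 + 2.6) / 32.2 × 100 = 13.9 / 32.2 × 100 = 43.2

Youth dependency ratio: 35.1
Old-age dependency ratio: 8.1
Total dependency ratio: 43.2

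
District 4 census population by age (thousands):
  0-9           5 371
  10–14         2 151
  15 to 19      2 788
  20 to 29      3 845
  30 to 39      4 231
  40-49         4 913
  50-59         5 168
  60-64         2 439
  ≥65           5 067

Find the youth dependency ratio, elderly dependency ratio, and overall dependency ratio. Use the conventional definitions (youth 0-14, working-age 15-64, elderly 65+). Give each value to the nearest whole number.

Youth dependency ratio: 32
Old-age dependency ratio: 22
Total dependency ratio: 54

0–14: 5 371 + 2 151 = 7 522
15–64: 2 788 + 3 845 + 4 231 + 4 913 + 5 168 + 2 439 = 23 384
65+: 5 067
Youth dependency ratio = 7 522 / 23 384 × 100 = 32
Old-age dependency ratio = 5 067 / 23 384 × 100 = 22
Total dependency ratio = (7 522 + 5 067) / 23 384 × 100 = 12 589 / 23 384 × 100 = 54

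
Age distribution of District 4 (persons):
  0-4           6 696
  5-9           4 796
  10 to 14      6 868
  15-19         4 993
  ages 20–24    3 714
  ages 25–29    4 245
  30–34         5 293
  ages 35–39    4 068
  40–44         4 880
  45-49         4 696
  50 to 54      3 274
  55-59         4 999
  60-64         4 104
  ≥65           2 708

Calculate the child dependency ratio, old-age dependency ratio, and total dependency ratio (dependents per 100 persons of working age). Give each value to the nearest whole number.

0–14: 6 696 + 4 796 + 6 868 = 18 360
15–64: 4 993 + 3 714 + 4 245 + 5 293 + 4 068 + 4 880 + 4 696 + 3 274 + 4 999 + 4 104 = 44 266
65+: 2 708
Youth dependency ratio = 18 360 / 44 266 × 100 = 41
Old-age dependency ratio = 2 708 / 44 266 × 100 = 6
Total dependency ratio = (18 360 + 2 708) / 44 266 × 100 = 21 068 / 44 266 × 100 = 48

Youth dependency ratio: 41
Old-age dependency ratio: 6
Total dependency ratio: 48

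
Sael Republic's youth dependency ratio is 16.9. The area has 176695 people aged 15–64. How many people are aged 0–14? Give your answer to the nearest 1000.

Aged 0–14: 30000

Youth dependency ratio = youth / working-age × 100
16.9 = Y / 176695 × 100
⇒ 30000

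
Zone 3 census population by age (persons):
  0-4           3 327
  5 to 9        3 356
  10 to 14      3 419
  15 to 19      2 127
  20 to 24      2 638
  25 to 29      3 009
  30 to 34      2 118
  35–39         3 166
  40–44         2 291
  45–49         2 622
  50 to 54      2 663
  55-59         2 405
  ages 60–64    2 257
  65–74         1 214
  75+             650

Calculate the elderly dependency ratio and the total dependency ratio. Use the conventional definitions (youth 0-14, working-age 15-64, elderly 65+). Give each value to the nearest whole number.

0–14: 3 327 + 3 356 + 3 419 = 10 102
15–64: 2 127 + 2 638 + 3 009 + 2 118 + 3 166 + 2 291 + 2 622 + 2 663 + 2 405 + 2 257 = 25 296
65+: 1 214 + 650 = 1 864
Old-age dependency ratio = 1 864 / 25 296 × 100 = 7
Total dependency ratio = (10 102 + 1 864) / 25 296 × 100 = 11 966 / 25 296 × 100 = 47

Old-age dependency ratio: 7
Total dependency ratio: 47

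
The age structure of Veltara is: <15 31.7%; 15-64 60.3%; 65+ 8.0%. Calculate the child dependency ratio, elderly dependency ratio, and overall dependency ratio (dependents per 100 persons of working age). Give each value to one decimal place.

Youth dependency ratio = 31.7 / 60.3 × 100 = 52.6
Old-age dependency ratio = 8.0 / 60.3 × 100 = 13.3
Total dependency ratio = (31.7 + 8.0) / 60.3 × 100 = 39.7 / 60.3 × 100 = 65.8

Youth dependency ratio: 52.6
Old-age dependency ratio: 13.3
Total dependency ratio: 65.8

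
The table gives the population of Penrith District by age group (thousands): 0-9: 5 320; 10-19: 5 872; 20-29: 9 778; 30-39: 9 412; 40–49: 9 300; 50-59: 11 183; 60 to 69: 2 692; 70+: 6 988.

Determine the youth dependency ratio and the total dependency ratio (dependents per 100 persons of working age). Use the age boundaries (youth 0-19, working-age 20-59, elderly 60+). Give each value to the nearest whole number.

0–19: 5 320 + 5 872 = 11 192
20–59: 9 778 + 9 412 + 9 300 + 11 183 = 39 673
60+: 2 692 + 6 988 = 9 680
Youth dependency ratio = 11 192 / 39 673 × 100 = 28
Total dependency ratio = (11 192 + 9 680) / 39 673 × 100 = 20 872 / 39 673 × 100 = 53

Youth dependency ratio: 28
Total dependency ratio: 53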